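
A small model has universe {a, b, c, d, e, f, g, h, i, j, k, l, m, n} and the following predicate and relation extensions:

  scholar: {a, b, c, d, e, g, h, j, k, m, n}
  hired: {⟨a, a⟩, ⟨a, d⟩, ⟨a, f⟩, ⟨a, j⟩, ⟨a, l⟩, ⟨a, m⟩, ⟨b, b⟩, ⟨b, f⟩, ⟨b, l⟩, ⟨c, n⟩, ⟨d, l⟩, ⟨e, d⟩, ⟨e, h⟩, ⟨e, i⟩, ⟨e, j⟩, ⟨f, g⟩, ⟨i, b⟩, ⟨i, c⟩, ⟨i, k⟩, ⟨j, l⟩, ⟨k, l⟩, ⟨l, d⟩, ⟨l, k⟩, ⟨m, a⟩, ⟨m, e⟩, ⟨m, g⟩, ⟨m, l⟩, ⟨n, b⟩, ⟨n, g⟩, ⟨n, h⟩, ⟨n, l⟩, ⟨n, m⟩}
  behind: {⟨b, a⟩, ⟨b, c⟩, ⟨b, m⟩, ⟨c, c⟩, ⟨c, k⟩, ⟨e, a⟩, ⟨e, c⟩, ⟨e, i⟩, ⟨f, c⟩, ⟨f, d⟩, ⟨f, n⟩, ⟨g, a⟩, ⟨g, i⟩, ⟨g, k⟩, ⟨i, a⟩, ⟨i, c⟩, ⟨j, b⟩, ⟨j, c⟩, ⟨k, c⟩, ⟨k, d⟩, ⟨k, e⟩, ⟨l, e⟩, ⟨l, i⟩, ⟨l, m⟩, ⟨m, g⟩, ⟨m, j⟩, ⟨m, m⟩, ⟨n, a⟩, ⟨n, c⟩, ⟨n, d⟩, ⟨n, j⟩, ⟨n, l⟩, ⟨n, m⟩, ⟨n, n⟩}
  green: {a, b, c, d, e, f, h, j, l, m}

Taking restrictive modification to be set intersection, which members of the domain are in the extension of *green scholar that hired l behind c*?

⟦that hired l⟧ = {x : ⟨x, l⟩ ∈ ⟦hired⟧} = {a, b, d, j, k, m, n}
⟦behind c⟧ = {x : ⟨x, c⟩ ∈ ⟦behind⟧} = {b, c, e, f, i, j, k, n}
⟦scholar⟧ = {a, b, c, d, e, g, h, j, k, m, n}
… ∩ ⟦that hired l⟧ = {a, b, c, d, e, g, h, j, k, m, n} ∩ {a, b, d, j, k, m, n} = {a, b, d, j, k, m, n}
… ∩ ⟦behind c⟧ = {a, b, d, j, k, m, n} ∩ {b, c, e, f, i, j, k, n} = {b, j, k, n}
… ∩ ⟦green⟧ = {b, j, k, n} ∩ {a, b, c, d, e, f, h, j, l, m} = {b, j}
So ⟦green scholar that hired l behind c⟧ = {b, j}.

{b, j}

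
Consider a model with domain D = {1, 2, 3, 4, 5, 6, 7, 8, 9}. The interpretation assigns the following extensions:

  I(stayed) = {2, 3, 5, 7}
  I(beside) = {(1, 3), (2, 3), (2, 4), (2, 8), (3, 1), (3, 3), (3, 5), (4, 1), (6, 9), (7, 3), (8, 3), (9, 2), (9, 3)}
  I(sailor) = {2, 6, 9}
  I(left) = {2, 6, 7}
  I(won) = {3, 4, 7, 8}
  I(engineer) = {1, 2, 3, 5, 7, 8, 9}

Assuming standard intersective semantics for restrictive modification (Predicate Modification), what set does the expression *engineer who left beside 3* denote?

{2, 7}

⟦who left⟧ = ⟦left⟧ = {2, 6, 7}
⟦beside 3⟧ = {x : ⟨x, 3⟩ ∈ ⟦beside⟧} = {1, 2, 3, 7, 8, 9}
⟦engineer⟧ = {1, 2, 3, 5, 7, 8, 9}
… ∩ ⟦who left⟧ = {1, 2, 3, 5, 7, 8, 9} ∩ {2, 6, 7} = {2, 7}
… ∩ ⟦beside 3⟧ = {2, 7} ∩ {1, 2, 3, 7, 8, 9} = {2, 7}
So ⟦engineer who left beside 3⟧ = {2, 7}.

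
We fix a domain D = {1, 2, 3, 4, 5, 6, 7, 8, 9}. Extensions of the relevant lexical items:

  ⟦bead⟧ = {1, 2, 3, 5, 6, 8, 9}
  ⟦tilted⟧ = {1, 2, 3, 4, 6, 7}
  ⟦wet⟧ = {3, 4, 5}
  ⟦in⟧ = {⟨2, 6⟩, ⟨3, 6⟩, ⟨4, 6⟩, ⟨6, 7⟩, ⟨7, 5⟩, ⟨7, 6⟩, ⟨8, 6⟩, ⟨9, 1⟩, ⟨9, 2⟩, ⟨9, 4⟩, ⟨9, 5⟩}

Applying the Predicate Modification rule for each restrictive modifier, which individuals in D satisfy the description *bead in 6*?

⟦in 6⟧ = {x : ⟨x, 6⟩ ∈ ⟦in⟧} = {2, 3, 4, 7, 8}
⟦bead⟧ = {1, 2, 3, 5, 6, 8, 9}
… ∩ ⟦in 6⟧ = {1, 2, 3, 5, 6, 8, 9} ∩ {2, 3, 4, 7, 8} = {2, 3, 8}
So ⟦bead in 6⟧ = {2, 3, 8}.

{2, 3, 8}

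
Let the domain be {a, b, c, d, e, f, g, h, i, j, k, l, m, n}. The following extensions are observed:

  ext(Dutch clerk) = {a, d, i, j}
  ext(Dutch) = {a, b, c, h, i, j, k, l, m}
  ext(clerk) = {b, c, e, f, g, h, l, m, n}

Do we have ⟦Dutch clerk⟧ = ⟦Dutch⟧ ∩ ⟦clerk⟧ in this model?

⟦Dutch⟧ ∩ ⟦clerk⟧ = {a, b, c, h, i, j, k, l, m} ∩ {b, c, e, f, g, h, l, m, n} = {b, c, h, l, m}
Observed ⟦Dutch clerk⟧ = {a, d, i, j}.
These differ, so the modifier is not intersective in this model.

no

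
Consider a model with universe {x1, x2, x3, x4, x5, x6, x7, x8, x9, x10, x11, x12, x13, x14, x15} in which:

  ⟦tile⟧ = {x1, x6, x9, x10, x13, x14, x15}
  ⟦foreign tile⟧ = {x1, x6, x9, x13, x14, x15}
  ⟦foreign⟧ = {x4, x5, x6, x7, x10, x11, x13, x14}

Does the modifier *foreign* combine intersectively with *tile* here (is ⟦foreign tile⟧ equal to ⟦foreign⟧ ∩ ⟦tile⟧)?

⟦foreign⟧ ∩ ⟦tile⟧ = {x4, x5, x6, x7, x10, x11, x13, x14} ∩ {x1, x6, x9, x10, x13, x14, x15} = {x6, x10, x13, x14}
Observed ⟦foreign tile⟧ = {x1, x6, x9, x13, x14, x15}.
These differ, so the modifier is not intersective in this model.

no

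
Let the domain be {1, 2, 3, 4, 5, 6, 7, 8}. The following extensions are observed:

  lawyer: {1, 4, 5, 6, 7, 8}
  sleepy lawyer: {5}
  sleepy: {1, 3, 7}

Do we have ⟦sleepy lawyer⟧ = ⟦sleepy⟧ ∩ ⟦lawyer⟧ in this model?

⟦sleepy⟧ ∩ ⟦lawyer⟧ = {1, 3, 7} ∩ {1, 4, 5, 6, 7, 8} = {1, 7}
Observed ⟦sleepy lawyer⟧ = {5}.
These differ, so the modifier is not intersective in this model.

no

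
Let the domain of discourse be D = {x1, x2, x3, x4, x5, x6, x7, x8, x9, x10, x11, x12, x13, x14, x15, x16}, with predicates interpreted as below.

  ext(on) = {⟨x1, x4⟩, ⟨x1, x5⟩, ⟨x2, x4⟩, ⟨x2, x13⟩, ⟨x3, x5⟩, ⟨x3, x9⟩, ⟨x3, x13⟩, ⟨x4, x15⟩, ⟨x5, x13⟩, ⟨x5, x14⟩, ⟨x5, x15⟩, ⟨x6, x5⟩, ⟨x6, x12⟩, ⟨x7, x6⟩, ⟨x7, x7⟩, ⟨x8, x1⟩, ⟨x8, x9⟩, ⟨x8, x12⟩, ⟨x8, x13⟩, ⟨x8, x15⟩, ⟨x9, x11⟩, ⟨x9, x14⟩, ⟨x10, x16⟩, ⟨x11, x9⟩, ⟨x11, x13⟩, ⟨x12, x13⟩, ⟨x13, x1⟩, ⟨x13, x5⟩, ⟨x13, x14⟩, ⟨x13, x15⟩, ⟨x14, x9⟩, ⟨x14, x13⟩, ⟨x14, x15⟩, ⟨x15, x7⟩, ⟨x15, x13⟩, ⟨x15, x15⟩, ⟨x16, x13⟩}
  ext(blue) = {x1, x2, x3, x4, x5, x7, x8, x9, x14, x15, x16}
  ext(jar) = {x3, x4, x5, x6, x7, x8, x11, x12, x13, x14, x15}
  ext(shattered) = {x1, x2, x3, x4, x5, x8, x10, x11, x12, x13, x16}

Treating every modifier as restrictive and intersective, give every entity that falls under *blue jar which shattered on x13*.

{x3, x5, x8}

⟦which shattered⟧ = ⟦shattered⟧ = {x1, x2, x3, x4, x5, x8, x10, x11, x12, x13, x16}
⟦on x13⟧ = {x : ⟨x, x13⟩ ∈ ⟦on⟧} = {x2, x3, x5, x8, x11, x12, x14, x15, x16}
⟦jar⟧ = {x3, x4, x5, x6, x7, x8, x11, x12, x13, x14, x15}
… ∩ ⟦which shattered⟧ = {x3, x4, x5, x6, x7, x8, x11, x12, x13, x14, x15} ∩ {x1, x2, x3, x4, x5, x8, x10, x11, x12, x13, x16} = {x3, x4, x5, x8, x11, x12, x13}
… ∩ ⟦on x13⟧ = {x3, x4, x5, x8, x11, x12, x13} ∩ {x2, x3, x5, x8, x11, x12, x14, x15, x16} = {x3, x5, x8, x11, x12}
… ∩ ⟦blue⟧ = {x3, x5, x8, x11, x12} ∩ {x1, x2, x3, x4, x5, x7, x8, x9, x14, x15, x16} = {x3, x5, x8}
So ⟦blue jar which shattered on x13⟧ = {x3, x5, x8}.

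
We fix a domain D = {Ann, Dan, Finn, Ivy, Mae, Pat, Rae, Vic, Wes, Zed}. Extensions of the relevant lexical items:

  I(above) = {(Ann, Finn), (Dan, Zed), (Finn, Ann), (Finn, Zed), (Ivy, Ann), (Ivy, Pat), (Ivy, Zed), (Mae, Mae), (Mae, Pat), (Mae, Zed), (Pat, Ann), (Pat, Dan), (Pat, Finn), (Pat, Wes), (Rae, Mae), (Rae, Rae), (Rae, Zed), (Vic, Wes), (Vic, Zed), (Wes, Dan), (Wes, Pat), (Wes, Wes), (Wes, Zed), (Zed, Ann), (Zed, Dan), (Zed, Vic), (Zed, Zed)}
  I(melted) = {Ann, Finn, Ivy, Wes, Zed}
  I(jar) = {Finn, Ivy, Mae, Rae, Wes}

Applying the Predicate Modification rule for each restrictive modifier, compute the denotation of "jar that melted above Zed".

⟦that melted⟧ = ⟦melted⟧ = {Ann, Finn, Ivy, Wes, Zed}
⟦above Zed⟧ = {x : ⟨x, Zed⟩ ∈ ⟦above⟧} = {Dan, Finn, Ivy, Mae, Rae, Vic, Wes, Zed}
⟦jar⟧ = {Finn, Ivy, Mae, Rae, Wes}
… ∩ ⟦that melted⟧ = {Finn, Ivy, Mae, Rae, Wes} ∩ {Ann, Finn, Ivy, Wes, Zed} = {Finn, Ivy, Wes}
… ∩ ⟦above Zed⟧ = {Finn, Ivy, Wes} ∩ {Dan, Finn, Ivy, Mae, Rae, Vic, Wes, Zed} = {Finn, Ivy, Wes}
So ⟦jar that melted above Zed⟧ = {Finn, Ivy, Wes}.

{Finn, Ivy, Wes}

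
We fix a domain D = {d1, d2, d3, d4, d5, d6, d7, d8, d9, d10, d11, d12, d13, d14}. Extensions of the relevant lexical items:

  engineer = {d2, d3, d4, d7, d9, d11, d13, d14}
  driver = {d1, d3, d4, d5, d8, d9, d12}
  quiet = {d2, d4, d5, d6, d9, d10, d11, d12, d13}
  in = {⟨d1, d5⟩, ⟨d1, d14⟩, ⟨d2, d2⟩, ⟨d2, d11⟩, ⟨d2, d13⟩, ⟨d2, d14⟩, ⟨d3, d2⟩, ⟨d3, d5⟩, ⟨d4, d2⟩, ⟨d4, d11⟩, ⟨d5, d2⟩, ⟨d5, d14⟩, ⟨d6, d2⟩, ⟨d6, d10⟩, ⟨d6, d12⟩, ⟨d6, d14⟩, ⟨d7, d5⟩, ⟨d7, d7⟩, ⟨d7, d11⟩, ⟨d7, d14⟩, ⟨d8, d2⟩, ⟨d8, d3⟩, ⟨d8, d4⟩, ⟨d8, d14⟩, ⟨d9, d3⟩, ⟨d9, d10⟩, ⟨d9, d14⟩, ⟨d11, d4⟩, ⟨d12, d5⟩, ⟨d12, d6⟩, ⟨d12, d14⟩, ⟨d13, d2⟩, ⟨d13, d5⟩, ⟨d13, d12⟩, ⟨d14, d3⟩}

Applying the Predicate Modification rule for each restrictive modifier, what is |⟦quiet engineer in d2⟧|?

⟦in d2⟧ = {x : ⟨x, d2⟩ ∈ ⟦in⟧} = {d2, d3, d4, d5, d6, d8, d13}
⟦engineer⟧ = {d2, d3, d4, d7, d9, d11, d13, d14}
… ∩ ⟦in d2⟧ = {d2, d3, d4, d7, d9, d11, d13, d14} ∩ {d2, d3, d4, d5, d6, d8, d13} = {d2, d3, d4, d13}
… ∩ ⟦quiet⟧ = {d2, d3, d4, d13} ∩ {d2, d4, d5, d6, d9, d10, d11, d12, d13} = {d2, d4, d13}
⟦quiet engineer in d2⟧ = {d2, d4, d13}, so the cardinality is 3.

3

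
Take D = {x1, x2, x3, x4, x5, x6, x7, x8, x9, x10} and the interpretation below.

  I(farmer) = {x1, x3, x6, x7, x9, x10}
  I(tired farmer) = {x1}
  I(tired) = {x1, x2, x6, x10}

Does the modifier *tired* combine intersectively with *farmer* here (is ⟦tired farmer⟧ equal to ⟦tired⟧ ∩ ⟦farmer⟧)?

⟦tired⟧ ∩ ⟦farmer⟧ = {x1, x2, x6, x10} ∩ {x1, x3, x6, x7, x9, x10} = {x1, x6, x10}
Observed ⟦tired farmer⟧ = {x1}.
These differ, so the modifier is not intersective in this model.

no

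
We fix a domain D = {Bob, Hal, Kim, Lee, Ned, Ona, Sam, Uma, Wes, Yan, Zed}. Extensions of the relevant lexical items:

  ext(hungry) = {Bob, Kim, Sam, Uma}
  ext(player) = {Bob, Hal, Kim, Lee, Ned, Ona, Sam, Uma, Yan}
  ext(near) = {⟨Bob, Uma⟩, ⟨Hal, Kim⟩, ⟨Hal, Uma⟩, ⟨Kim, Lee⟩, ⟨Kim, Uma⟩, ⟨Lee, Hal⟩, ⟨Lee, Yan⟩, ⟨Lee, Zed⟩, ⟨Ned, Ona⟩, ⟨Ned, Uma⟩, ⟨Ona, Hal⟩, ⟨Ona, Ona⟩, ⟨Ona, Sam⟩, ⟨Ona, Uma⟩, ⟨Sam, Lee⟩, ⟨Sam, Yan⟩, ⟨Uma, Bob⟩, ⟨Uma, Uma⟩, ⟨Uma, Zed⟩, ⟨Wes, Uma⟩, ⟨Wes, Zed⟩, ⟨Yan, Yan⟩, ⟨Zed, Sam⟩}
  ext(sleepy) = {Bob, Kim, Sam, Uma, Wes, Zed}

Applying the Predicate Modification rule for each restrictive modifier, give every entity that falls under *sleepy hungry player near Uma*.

{Bob, Kim, Uma}

⟦near Uma⟧ = {x : ⟨x, Uma⟩ ∈ ⟦near⟧} = {Bob, Hal, Kim, Ned, Ona, Uma, Wes}
⟦player⟧ = {Bob, Hal, Kim, Lee, Ned, Ona, Sam, Uma, Yan}
… ∩ ⟦near Uma⟧ = {Bob, Hal, Kim, Lee, Ned, Ona, Sam, Uma, Yan} ∩ {Bob, Hal, Kim, Ned, Ona, Uma, Wes} = {Bob, Hal, Kim, Ned, Ona, Uma}
… ∩ ⟦sleepy⟧ = {Bob, Hal, Kim, Ned, Ona, Uma} ∩ {Bob, Kim, Sam, Uma, Wes, Zed} = {Bob, Kim, Uma}
… ∩ ⟦hungry⟧ = {Bob, Kim, Uma} ∩ {Bob, Kim, Sam, Uma} = {Bob, Kim, Uma}
So ⟦sleepy hungry player near Uma⟧ = {Bob, Kim, Uma}.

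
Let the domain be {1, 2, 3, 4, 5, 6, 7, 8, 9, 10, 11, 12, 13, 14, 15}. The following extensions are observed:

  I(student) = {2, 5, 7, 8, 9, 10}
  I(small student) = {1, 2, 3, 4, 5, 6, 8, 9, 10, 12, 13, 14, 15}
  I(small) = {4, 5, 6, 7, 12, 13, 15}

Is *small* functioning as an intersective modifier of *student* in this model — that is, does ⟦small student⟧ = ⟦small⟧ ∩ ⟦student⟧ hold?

no

⟦small⟧ ∩ ⟦student⟧ = {4, 5, 6, 7, 12, 13, 15} ∩ {2, 5, 7, 8, 9, 10} = {5, 7}
Observed ⟦small student⟧ = {1, 2, 3, 4, 5, 6, 8, 9, 10, 12, 13, 14, 15}.
These differ, so the modifier is not intersective in this model.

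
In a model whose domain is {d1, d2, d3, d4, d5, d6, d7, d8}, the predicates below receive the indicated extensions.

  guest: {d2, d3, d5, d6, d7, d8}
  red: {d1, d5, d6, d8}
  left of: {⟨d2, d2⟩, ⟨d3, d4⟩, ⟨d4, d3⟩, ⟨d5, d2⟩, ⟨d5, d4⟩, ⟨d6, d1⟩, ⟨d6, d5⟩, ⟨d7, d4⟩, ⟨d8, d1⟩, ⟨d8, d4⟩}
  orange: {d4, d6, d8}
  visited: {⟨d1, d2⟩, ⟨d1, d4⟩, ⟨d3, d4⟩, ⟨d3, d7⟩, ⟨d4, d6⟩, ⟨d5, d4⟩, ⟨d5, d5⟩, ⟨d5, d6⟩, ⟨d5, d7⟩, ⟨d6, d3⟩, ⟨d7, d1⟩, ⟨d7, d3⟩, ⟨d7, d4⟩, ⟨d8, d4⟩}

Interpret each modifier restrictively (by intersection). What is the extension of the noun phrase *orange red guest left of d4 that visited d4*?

⟦left of d4⟧ = {x : ⟨x, d4⟩ ∈ ⟦left of⟧} = {d3, d5, d7, d8}
⟦that visited d4⟧ = {x : ⟨x, d4⟩ ∈ ⟦visited⟧} = {d1, d3, d5, d7, d8}
⟦guest⟧ = {d2, d3, d5, d6, d7, d8}
… ∩ ⟦left of d4⟧ = {d2, d3, d5, d6, d7, d8} ∩ {d3, d5, d7, d8} = {d3, d5, d7, d8}
… ∩ ⟦that visited d4⟧ = {d3, d5, d7, d8} ∩ {d1, d3, d5, d7, d8} = {d3, d5, d7, d8}
… ∩ ⟦orange⟧ = {d3, d5, d7, d8} ∩ {d4, d6, d8} = {d8}
… ∩ ⟦red⟧ = {d8} ∩ {d1, d5, d6, d8} = {d8}
So ⟦orange red guest left of d4 that visited d4⟧ = {d8}.

{d8}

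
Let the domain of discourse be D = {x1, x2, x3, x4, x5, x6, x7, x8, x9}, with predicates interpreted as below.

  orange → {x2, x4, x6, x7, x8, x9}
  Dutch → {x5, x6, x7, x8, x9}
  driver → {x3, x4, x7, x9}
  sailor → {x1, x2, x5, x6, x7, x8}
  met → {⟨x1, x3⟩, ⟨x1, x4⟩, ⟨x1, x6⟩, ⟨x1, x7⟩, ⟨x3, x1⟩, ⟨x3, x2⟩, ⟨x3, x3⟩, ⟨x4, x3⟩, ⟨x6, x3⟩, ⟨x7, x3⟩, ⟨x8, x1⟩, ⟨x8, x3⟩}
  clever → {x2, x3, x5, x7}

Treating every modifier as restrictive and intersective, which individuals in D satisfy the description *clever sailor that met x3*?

⟦that met x3⟧ = {x : ⟨x, x3⟩ ∈ ⟦met⟧} = {x1, x3, x4, x6, x7, x8}
⟦sailor⟧ = {x1, x2, x5, x6, x7, x8}
… ∩ ⟦that met x3⟧ = {x1, x2, x5, x6, x7, x8} ∩ {x1, x3, x4, x6, x7, x8} = {x1, x6, x7, x8}
… ∩ ⟦clever⟧ = {x1, x6, x7, x8} ∩ {x2, x3, x5, x7} = {x7}
So ⟦clever sailor that met x3⟧ = {x7}.

{x7}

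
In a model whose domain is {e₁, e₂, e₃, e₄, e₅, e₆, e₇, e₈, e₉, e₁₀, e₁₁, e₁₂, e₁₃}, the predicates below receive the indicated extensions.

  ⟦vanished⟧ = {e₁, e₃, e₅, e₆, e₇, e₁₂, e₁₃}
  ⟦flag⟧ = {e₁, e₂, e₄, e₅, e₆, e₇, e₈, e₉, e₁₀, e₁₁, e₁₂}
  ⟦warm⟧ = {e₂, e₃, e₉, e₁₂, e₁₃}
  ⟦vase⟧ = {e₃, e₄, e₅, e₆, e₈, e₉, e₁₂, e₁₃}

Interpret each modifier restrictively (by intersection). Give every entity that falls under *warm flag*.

{e₂, e₉, e₁₂}

⟦flag⟧ = {e₁, e₂, e₄, e₅, e₆, e₇, e₈, e₉, e₁₀, e₁₁, e₁₂}
… ∩ ⟦warm⟧ = {e₁, e₂, e₄, e₅, e₆, e₇, e₈, e₉, e₁₀, e₁₁, e₁₂} ∩ {e₂, e₃, e₉, e₁₂, e₁₃} = {e₂, e₉, e₁₂}
So ⟦warm flag⟧ = {e₂, e₉, e₁₂}.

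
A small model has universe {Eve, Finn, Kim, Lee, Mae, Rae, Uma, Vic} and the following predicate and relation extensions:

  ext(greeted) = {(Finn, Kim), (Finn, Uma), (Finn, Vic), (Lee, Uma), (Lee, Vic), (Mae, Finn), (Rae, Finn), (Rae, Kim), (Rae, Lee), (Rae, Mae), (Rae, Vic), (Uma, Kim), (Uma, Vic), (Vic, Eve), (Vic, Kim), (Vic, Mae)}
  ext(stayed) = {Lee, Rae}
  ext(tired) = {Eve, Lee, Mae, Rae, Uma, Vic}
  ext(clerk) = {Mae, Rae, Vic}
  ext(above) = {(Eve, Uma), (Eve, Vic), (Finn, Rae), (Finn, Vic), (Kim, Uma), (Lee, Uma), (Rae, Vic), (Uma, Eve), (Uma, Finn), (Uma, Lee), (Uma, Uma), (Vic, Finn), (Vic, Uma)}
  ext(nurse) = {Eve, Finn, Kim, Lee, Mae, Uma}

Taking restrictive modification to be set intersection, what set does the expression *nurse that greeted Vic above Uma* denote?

{Lee, Uma}

⟦that greeted Vic⟧ = {x : ⟨x, Vic⟩ ∈ ⟦greeted⟧} = {Finn, Lee, Rae, Uma}
⟦above Uma⟧ = {x : ⟨x, Uma⟩ ∈ ⟦above⟧} = {Eve, Kim, Lee, Uma, Vic}
⟦nurse⟧ = {Eve, Finn, Kim, Lee, Mae, Uma}
… ∩ ⟦that greeted Vic⟧ = {Eve, Finn, Kim, Lee, Mae, Uma} ∩ {Finn, Lee, Rae, Uma} = {Finn, Lee, Uma}
… ∩ ⟦above Uma⟧ = {Finn, Lee, Uma} ∩ {Eve, Kim, Lee, Uma, Vic} = {Lee, Uma}
So ⟦nurse that greeted Vic above Uma⟧ = {Lee, Uma}.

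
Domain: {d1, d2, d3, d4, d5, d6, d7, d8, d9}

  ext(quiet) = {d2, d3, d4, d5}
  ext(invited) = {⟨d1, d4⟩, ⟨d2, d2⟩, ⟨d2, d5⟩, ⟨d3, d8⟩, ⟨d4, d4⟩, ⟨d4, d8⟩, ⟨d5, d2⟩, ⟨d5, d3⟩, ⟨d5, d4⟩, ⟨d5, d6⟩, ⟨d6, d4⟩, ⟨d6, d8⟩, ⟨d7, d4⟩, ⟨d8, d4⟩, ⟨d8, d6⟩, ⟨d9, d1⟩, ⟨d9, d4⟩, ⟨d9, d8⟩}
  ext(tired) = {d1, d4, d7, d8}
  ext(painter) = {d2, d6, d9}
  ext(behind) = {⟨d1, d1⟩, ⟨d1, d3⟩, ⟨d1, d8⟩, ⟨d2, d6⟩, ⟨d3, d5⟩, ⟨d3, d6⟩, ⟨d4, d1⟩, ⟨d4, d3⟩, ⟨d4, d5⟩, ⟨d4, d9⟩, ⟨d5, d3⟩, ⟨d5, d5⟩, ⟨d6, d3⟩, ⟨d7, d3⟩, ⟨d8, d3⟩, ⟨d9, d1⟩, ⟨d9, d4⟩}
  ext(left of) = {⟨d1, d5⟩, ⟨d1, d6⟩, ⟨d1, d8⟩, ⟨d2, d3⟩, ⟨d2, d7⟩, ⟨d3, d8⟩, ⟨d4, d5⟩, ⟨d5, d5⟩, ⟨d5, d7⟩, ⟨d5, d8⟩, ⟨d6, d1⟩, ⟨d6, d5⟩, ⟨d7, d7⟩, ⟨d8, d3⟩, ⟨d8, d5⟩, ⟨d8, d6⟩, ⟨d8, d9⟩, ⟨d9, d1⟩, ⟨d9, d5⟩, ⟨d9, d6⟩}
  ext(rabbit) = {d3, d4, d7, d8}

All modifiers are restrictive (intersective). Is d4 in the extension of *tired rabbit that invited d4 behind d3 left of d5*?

yes

⟦that invited d4⟧ = {x : ⟨x, d4⟩ ∈ ⟦invited⟧} = {d1, d4, d5, d6, d7, d8, d9}
⟦behind d3⟧ = {x : ⟨x, d3⟩ ∈ ⟦behind⟧} = {d1, d4, d5, d6, d7, d8}
⟦left of d5⟧ = {x : ⟨x, d5⟩ ∈ ⟦left of⟧} = {d1, d4, d5, d6, d8, d9}
⟦rabbit⟧ = {d3, d4, d7, d8}
… ∩ ⟦that invited d4⟧ = {d3, d4, d7, d8} ∩ {d1, d4, d5, d6, d7, d8, d9} = {d4, d7, d8}
… ∩ ⟦behind d3⟧ = {d4, d7, d8} ∩ {d1, d4, d5, d6, d7, d8} = {d4, d7, d8}
… ∩ ⟦left of d5⟧ = {d4, d7, d8} ∩ {d1, d4, d5, d6, d8, d9} = {d4, d8}
… ∩ ⟦tired⟧ = {d4, d8} ∩ {d1, d4, d7, d8} = {d4, d8}
⟦tired rabbit that invited d4 behind d3 left of d5⟧ = {d4, d8}; d4 ∈ this set.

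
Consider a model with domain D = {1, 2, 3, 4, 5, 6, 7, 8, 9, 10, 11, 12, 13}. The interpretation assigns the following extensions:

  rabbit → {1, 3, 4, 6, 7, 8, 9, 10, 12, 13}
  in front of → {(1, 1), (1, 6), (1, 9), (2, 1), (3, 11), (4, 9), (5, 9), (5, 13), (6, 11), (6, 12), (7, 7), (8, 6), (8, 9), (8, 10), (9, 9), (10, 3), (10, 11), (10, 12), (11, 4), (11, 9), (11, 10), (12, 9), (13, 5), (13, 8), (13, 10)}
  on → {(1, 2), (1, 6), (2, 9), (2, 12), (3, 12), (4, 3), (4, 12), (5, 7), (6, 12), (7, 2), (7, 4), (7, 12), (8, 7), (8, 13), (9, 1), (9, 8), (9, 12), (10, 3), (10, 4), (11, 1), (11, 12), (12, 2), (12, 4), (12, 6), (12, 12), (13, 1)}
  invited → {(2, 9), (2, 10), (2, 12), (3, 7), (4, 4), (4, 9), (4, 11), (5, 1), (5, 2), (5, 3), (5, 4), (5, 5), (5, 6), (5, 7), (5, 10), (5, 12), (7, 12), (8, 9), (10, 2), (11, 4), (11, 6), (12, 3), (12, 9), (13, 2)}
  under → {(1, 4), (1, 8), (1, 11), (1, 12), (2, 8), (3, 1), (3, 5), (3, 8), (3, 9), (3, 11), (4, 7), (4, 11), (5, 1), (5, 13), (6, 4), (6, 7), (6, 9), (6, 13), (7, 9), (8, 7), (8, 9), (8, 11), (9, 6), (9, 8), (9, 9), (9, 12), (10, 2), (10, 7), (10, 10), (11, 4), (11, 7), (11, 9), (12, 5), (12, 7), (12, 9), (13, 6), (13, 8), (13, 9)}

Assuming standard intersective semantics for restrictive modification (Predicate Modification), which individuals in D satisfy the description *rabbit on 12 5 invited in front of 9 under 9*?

⟦on 12⟧ = {x : ⟨x, 12⟩ ∈ ⟦on⟧} = {2, 3, 4, 6, 7, 9, 11, 12}
⟦5 invited⟧ = {x : ⟨5, x⟩ ∈ ⟦invited⟧} = {1, 2, 3, 4, 5, 6, 7, 10, 12}
⟦in front of 9⟧ = {x : ⟨x, 9⟩ ∈ ⟦in front of⟧} = {1, 4, 5, 8, 9, 11, 12}
⟦under 9⟧ = {x : ⟨x, 9⟩ ∈ ⟦under⟧} = {3, 6, 7, 8, 9, 11, 12, 13}
⟦rabbit⟧ = {1, 3, 4, 6, 7, 8, 9, 10, 12, 13}
… ∩ ⟦on 12⟧ = {1, 3, 4, 6, 7, 8, 9, 10, 12, 13} ∩ {2, 3, 4, 6, 7, 9, 11, 12} = {3, 4, 6, 7, 9, 12}
… ∩ ⟦5 invited⟧ = {3, 4, 6, 7, 9, 12} ∩ {1, 2, 3, 4, 5, 6, 7, 10, 12} = {3, 4, 6, 7, 12}
… ∩ ⟦in front of 9⟧ = {3, 4, 6, 7, 12} ∩ {1, 4, 5, 8, 9, 11, 12} = {4, 12}
… ∩ ⟦under 9⟧ = {4, 12} ∩ {3, 6, 7, 8, 9, 11, 12, 13} = {12}
So ⟦rabbit on 12 5 invited in front of 9 under 9⟧ = {12}.

{12}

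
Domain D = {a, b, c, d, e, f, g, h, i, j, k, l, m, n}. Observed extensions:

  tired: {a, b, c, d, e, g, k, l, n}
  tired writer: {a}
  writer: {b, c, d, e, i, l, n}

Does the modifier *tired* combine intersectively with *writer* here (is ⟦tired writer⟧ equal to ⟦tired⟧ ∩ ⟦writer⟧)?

no

⟦tired⟧ ∩ ⟦writer⟧ = {a, b, c, d, e, g, k, l, n} ∩ {b, c, d, e, i, l, n} = {b, c, d, e, l, n}
Observed ⟦tired writer⟧ = {a}.
These differ, so the modifier is not intersective in this model.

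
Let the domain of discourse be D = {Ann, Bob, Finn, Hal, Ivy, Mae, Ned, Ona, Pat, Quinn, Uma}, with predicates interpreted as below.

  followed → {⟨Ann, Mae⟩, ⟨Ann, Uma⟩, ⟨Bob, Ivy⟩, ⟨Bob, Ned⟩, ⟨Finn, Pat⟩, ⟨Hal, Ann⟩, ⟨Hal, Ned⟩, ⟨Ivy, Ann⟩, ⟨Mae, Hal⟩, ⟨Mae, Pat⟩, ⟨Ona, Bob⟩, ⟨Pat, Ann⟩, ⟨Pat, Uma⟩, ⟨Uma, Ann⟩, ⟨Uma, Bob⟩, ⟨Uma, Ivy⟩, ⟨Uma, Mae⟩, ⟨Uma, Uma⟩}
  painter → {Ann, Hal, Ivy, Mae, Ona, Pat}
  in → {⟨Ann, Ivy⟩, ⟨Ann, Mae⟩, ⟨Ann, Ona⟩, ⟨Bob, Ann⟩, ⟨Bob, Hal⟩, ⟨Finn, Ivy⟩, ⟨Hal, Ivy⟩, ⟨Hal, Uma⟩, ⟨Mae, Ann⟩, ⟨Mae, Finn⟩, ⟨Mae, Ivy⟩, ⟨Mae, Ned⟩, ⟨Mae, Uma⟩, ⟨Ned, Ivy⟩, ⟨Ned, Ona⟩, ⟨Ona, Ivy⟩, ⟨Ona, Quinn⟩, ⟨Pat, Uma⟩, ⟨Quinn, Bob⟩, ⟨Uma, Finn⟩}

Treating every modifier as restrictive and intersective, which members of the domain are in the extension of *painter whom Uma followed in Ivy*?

⟦whom Uma followed⟧ = {x : ⟨Uma, x⟩ ∈ ⟦followed⟧} = {Ann, Bob, Ivy, Mae, Uma}
⟦in Ivy⟧ = {x : ⟨x, Ivy⟩ ∈ ⟦in⟧} = {Ann, Finn, Hal, Mae, Ned, Ona}
⟦painter⟧ = {Ann, Hal, Ivy, Mae, Ona, Pat}
… ∩ ⟦whom Uma followed⟧ = {Ann, Hal, Ivy, Mae, Ona, Pat} ∩ {Ann, Bob, Ivy, Mae, Uma} = {Ann, Ivy, Mae}
… ∩ ⟦in Ivy⟧ = {Ann, Ivy, Mae} ∩ {Ann, Finn, Hal, Mae, Ned, Ona} = {Ann, Mae}
So ⟦painter whom Uma followed in Ivy⟧ = {Ann, Mae}.

{Ann, Mae}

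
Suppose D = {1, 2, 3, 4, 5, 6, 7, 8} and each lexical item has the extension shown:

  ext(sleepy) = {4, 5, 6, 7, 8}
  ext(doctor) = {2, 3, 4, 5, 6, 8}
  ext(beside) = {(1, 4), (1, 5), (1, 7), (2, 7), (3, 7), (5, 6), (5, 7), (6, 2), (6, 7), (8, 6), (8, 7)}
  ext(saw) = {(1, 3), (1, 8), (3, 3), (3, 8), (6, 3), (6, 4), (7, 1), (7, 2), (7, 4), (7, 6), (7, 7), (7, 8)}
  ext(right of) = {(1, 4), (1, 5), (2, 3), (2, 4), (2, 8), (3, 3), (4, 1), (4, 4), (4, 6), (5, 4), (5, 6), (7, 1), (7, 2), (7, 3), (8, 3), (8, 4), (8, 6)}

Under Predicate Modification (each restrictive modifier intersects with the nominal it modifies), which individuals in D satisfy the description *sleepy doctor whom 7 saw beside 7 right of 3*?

{8}

⟦whom 7 saw⟧ = {x : ⟨7, x⟩ ∈ ⟦saw⟧} = {1, 2, 4, 6, 7, 8}
⟦beside 7⟧ = {x : ⟨x, 7⟩ ∈ ⟦beside⟧} = {1, 2, 3, 5, 6, 8}
⟦right of 3⟧ = {x : ⟨x, 3⟩ ∈ ⟦right of⟧} = {2, 3, 7, 8}
⟦doctor⟧ = {2, 3, 4, 5, 6, 8}
… ∩ ⟦whom 7 saw⟧ = {2, 3, 4, 5, 6, 8} ∩ {1, 2, 4, 6, 7, 8} = {2, 4, 6, 8}
… ∩ ⟦beside 7⟧ = {2, 4, 6, 8} ∩ {1, 2, 3, 5, 6, 8} = {2, 6, 8}
… ∩ ⟦right of 3⟧ = {2, 6, 8} ∩ {2, 3, 7, 8} = {2, 8}
… ∩ ⟦sleepy⟧ = {2, 8} ∩ {4, 5, 6, 7, 8} = {8}
So ⟦sleepy doctor whom 7 saw beside 7 right of 3⟧ = {8}.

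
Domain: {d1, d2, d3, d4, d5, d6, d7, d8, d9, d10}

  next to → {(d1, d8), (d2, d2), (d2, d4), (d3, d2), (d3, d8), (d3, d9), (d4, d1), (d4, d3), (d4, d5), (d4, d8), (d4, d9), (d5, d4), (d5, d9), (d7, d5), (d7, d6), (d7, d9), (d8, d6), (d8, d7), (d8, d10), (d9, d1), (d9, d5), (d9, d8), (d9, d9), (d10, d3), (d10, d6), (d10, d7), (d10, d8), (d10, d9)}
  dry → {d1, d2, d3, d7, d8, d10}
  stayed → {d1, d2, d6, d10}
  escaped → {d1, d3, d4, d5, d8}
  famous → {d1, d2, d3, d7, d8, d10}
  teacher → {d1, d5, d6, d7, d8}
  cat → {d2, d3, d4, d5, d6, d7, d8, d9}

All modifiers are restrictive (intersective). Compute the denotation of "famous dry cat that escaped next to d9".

{d3}

⟦that escaped⟧ = ⟦escaped⟧ = {d1, d3, d4, d5, d8}
⟦next to d9⟧ = {x : ⟨x, d9⟩ ∈ ⟦next to⟧} = {d3, d4, d5, d7, d9, d10}
⟦cat⟧ = {d2, d3, d4, d5, d6, d7, d8, d9}
… ∩ ⟦that escaped⟧ = {d2, d3, d4, d5, d6, d7, d8, d9} ∩ {d1, d3, d4, d5, d8} = {d3, d4, d5, d8}
… ∩ ⟦next to d9⟧ = {d3, d4, d5, d8} ∩ {d3, d4, d5, d7, d9, d10} = {d3, d4, d5}
… ∩ ⟦famous⟧ = {d3, d4, d5} ∩ {d1, d2, d3, d7, d8, d10} = {d3}
… ∩ ⟦dry⟧ = {d3} ∩ {d1, d2, d3, d7, d8, d10} = {d3}
So ⟦famous dry cat that escaped next to d9⟧ = {d3}.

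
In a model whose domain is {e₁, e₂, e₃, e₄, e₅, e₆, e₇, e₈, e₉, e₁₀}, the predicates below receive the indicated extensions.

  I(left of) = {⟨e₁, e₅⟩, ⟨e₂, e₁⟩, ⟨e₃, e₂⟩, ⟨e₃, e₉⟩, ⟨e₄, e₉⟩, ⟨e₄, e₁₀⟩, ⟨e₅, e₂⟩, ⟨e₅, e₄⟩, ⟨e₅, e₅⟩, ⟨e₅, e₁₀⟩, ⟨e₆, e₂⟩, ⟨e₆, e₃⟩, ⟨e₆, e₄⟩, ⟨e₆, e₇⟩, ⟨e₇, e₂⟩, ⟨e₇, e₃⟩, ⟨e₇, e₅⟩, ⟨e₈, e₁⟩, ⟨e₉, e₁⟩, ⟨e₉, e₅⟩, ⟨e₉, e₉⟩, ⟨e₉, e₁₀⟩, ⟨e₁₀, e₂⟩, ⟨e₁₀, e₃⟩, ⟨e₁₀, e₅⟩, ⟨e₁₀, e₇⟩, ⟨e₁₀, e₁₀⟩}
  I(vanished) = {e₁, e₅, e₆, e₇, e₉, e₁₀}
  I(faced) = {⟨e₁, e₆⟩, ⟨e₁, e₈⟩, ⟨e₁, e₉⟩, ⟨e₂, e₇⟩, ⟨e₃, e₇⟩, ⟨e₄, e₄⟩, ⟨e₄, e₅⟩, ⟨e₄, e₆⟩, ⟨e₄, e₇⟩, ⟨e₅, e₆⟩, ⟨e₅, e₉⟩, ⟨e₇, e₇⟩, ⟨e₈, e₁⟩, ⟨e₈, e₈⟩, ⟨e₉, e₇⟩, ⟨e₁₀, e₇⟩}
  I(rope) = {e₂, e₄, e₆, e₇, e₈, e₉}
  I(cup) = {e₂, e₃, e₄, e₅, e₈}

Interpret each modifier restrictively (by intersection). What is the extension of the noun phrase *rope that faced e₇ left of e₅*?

{e₇, e₉}

⟦that faced e₇⟧ = {x : ⟨x, e₇⟩ ∈ ⟦faced⟧} = {e₂, e₃, e₄, e₇, e₉, e₁₀}
⟦left of e₅⟧ = {x : ⟨x, e₅⟩ ∈ ⟦left of⟧} = {e₁, e₅, e₇, e₉, e₁₀}
⟦rope⟧ = {e₂, e₄, e₆, e₇, e₈, e₉}
… ∩ ⟦that faced e₇⟧ = {e₂, e₄, e₆, e₇, e₈, e₉} ∩ {e₂, e₃, e₄, e₇, e₉, e₁₀} = {e₂, e₄, e₇, e₉}
… ∩ ⟦left of e₅⟧ = {e₂, e₄, e₇, e₉} ∩ {e₁, e₅, e₇, e₉, e₁₀} = {e₇, e₉}
So ⟦rope that faced e₇ left of e₅⟧ = {e₇, e₉}.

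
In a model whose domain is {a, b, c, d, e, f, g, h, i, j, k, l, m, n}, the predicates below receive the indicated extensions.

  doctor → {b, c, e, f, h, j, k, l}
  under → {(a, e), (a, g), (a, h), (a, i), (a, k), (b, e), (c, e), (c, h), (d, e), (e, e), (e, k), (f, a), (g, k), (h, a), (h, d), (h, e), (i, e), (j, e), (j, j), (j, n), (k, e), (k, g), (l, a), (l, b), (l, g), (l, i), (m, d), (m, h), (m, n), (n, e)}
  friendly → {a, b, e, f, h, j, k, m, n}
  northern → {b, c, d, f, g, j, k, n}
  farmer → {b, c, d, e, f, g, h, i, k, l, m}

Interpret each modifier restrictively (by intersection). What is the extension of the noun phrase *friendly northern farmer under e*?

⟦under e⟧ = {x : ⟨x, e⟩ ∈ ⟦under⟧} = {a, b, c, d, e, h, i, j, k, n}
⟦farmer⟧ = {b, c, d, e, f, g, h, i, k, l, m}
… ∩ ⟦under e⟧ = {b, c, d, e, f, g, h, i, k, l, m} ∩ {a, b, c, d, e, h, i, j, k, n} = {b, c, d, e, h, i, k}
… ∩ ⟦friendly⟧ = {b, c, d, e, h, i, k} ∩ {a, b, e, f, h, j, k, m, n} = {b, e, h, k}
… ∩ ⟦northern⟧ = {b, e, h, k} ∩ {b, c, d, f, g, j, k, n} = {b, k}
So ⟦friendly northern farmer under e⟧ = {b, k}.

{b, k}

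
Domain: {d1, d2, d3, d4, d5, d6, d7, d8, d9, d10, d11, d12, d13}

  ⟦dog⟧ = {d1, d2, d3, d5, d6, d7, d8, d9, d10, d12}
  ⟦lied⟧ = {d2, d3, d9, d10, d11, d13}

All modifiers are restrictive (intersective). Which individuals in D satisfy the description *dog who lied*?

{d2, d3, d9, d10}

⟦who lied⟧ = ⟦lied⟧ = {d2, d3, d9, d10, d11, d13}
⟦dog⟧ = {d1, d2, d3, d5, d6, d7, d8, d9, d10, d12}
… ∩ ⟦who lied⟧ = {d1, d2, d3, d5, d6, d7, d8, d9, d10, d12} ∩ {d2, d3, d9, d10, d11, d13} = {d2, d3, d9, d10}
So ⟦dog who lied⟧ = {d2, d3, d9, d10}.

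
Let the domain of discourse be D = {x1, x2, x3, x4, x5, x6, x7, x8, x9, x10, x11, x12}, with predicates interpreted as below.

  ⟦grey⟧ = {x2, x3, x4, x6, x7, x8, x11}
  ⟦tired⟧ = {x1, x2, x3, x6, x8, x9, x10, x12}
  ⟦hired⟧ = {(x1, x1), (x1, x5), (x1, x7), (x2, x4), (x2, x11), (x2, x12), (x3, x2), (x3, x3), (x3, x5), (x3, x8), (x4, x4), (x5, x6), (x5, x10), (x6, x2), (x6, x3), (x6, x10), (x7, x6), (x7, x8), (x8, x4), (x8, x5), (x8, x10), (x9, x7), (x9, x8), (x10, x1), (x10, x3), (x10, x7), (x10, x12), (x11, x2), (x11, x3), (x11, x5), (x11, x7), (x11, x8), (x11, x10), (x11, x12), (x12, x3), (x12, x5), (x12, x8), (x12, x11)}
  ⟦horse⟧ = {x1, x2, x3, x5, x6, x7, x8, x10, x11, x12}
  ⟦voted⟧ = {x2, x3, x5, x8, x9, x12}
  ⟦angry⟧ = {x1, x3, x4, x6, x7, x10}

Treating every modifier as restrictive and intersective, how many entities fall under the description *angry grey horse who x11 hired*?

2

⟦who x11 hired⟧ = {x : ⟨x11, x⟩ ∈ ⟦hired⟧} = {x2, x3, x5, x7, x8, x10, x12}
⟦horse⟧ = {x1, x2, x3, x5, x6, x7, x8, x10, x11, x12}
… ∩ ⟦who x11 hired⟧ = {x1, x2, x3, x5, x6, x7, x8, x10, x11, x12} ∩ {x2, x3, x5, x7, x8, x10, x12} = {x2, x3, x5, x7, x8, x10, x12}
… ∩ ⟦angry⟧ = {x2, x3, x5, x7, x8, x10, x12} ∩ {x1, x3, x4, x6, x7, x10} = {x3, x7, x10}
… ∩ ⟦grey⟧ = {x3, x7, x10} ∩ {x2, x3, x4, x6, x7, x8, x11} = {x3, x7}
⟦angry grey horse who x11 hired⟧ = {x3, x7}, so the cardinality is 2.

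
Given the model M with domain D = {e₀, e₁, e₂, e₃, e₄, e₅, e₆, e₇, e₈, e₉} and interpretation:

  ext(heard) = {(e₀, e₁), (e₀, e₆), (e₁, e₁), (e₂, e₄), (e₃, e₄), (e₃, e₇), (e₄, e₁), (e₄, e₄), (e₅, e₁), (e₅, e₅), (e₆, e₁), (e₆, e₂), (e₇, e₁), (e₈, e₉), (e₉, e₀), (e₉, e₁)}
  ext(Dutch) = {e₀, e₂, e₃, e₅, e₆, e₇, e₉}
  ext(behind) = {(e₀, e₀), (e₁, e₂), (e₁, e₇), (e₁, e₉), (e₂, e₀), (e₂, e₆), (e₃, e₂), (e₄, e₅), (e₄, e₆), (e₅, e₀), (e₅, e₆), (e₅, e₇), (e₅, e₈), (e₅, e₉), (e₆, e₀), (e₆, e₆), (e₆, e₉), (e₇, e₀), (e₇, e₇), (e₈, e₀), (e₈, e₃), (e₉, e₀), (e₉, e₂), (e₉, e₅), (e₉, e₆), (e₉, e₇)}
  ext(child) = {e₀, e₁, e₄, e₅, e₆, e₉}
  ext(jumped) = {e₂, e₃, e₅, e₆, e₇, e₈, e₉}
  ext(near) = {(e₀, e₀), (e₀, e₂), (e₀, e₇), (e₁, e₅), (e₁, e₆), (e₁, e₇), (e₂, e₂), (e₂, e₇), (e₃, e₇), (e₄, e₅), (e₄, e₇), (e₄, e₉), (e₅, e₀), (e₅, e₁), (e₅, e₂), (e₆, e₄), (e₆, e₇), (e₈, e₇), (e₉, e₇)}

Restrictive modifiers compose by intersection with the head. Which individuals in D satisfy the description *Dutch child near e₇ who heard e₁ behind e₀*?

⟦near e₇⟧ = {x : ⟨x, e₇⟩ ∈ ⟦near⟧} = {e₀, e₁, e₂, e₃, e₄, e₆, e₈, e₉}
⟦who heard e₁⟧ = {x : ⟨x, e₁⟩ ∈ ⟦heard⟧} = {e₀, e₁, e₄, e₅, e₆, e₇, e₉}
⟦behind e₀⟧ = {x : ⟨x, e₀⟩ ∈ ⟦behind⟧} = {e₀, e₂, e₅, e₆, e₇, e₈, e₉}
⟦child⟧ = {e₀, e₁, e₄, e₅, e₆, e₉}
… ∩ ⟦near e₇⟧ = {e₀, e₁, e₄, e₅, e₆, e₉} ∩ {e₀, e₁, e₂, e₃, e₄, e₆, e₈, e₉} = {e₀, e₁, e₄, e₆, e₉}
… ∩ ⟦who heard e₁⟧ = {e₀, e₁, e₄, e₆, e₉} ∩ {e₀, e₁, e₄, e₅, e₆, e₇, e₉} = {e₀, e₁, e₄, e₆, e₉}
… ∩ ⟦behind e₀⟧ = {e₀, e₁, e₄, e₆, e₉} ∩ {e₀, e₂, e₅, e₆, e₇, e₈, e₉} = {e₀, e₆, e₉}
… ∩ ⟦Dutch⟧ = {e₀, e₆, e₉} ∩ {e₀, e₂, e₃, e₅, e₆, e₇, e₉} = {e₀, e₆, e₉}
So ⟦Dutch child near e₇ who heard e₁ behind e₀⟧ = {e₀, e₆, e₉}.

{e₀, e₆, e₉}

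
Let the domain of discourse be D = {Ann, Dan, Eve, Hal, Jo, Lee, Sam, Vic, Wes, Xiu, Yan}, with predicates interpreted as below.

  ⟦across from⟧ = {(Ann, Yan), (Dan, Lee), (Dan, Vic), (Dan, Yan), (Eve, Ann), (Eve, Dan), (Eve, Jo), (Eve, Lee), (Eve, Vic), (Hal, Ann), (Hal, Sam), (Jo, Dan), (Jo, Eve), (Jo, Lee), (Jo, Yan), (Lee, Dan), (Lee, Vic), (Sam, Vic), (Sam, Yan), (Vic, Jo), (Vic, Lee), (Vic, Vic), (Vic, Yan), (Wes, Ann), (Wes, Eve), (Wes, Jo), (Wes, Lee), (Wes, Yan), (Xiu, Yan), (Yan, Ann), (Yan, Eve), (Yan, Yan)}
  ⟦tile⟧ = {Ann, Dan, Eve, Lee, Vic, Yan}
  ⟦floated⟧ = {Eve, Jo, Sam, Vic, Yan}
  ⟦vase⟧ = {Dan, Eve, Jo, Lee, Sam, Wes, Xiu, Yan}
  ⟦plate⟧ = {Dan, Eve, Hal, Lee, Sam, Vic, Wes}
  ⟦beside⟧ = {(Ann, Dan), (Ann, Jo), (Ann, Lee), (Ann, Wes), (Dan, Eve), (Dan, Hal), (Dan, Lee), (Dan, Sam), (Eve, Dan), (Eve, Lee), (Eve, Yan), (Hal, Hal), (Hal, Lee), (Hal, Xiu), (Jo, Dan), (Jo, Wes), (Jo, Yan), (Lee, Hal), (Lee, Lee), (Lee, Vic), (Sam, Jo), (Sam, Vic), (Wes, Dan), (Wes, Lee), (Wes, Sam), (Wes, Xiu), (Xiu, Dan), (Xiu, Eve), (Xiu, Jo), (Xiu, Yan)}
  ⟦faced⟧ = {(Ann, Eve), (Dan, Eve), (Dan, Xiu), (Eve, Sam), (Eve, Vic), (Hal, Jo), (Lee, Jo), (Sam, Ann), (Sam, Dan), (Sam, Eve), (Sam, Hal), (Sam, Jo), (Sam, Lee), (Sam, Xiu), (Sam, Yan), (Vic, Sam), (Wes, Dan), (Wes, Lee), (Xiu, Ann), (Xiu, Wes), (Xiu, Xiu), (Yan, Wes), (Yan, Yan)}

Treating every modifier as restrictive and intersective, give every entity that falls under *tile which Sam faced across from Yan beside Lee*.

⟦which Sam faced⟧ = {x : ⟨Sam, x⟩ ∈ ⟦faced⟧} = {Ann, Dan, Eve, Hal, Jo, Lee, Xiu, Yan}
⟦across from Yan⟧ = {x : ⟨x, Yan⟩ ∈ ⟦across from⟧} = {Ann, Dan, Jo, Sam, Vic, Wes, Xiu, Yan}
⟦beside Lee⟧ = {x : ⟨x, Lee⟩ ∈ ⟦beside⟧} = {Ann, Dan, Eve, Hal, Lee, Wes}
⟦tile⟧ = {Ann, Dan, Eve, Lee, Vic, Yan}
… ∩ ⟦which Sam faced⟧ = {Ann, Dan, Eve, Lee, Vic, Yan} ∩ {Ann, Dan, Eve, Hal, Jo, Lee, Xiu, Yan} = {Ann, Dan, Eve, Lee, Yan}
… ∩ ⟦across from Yan⟧ = {Ann, Dan, Eve, Lee, Yan} ∩ {Ann, Dan, Jo, Sam, Vic, Wes, Xiu, Yan} = {Ann, Dan, Yan}
… ∩ ⟦beside Lee⟧ = {Ann, Dan, Yan} ∩ {Ann, Dan, Eve, Hal, Lee, Wes} = {Ann, Dan}
So ⟦tile which Sam faced across from Yan beside Lee⟧ = {Ann, Dan}.

{Ann, Dan}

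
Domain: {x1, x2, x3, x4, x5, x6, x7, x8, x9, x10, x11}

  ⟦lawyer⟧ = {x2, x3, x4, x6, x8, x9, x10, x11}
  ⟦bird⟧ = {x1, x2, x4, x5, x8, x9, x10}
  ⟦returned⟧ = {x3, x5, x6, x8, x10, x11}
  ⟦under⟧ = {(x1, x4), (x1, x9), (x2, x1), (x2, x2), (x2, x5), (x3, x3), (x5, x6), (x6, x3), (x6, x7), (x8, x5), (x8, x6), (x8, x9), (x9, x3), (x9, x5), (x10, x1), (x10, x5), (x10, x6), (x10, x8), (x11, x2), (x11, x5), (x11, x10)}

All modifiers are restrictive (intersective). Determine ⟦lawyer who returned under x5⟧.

⟦who returned⟧ = ⟦returned⟧ = {x3, x5, x6, x8, x10, x11}
⟦under x5⟧ = {x : ⟨x, x5⟩ ∈ ⟦under⟧} = {x2, x8, x9, x10, x11}
⟦lawyer⟧ = {x2, x3, x4, x6, x8, x9, x10, x11}
… ∩ ⟦who returned⟧ = {x2, x3, x4, x6, x8, x9, x10, x11} ∩ {x3, x5, x6, x8, x10, x11} = {x3, x6, x8, x10, x11}
… ∩ ⟦under x5⟧ = {x3, x6, x8, x10, x11} ∩ {x2, x8, x9, x10, x11} = {x8, x10, x11}
So ⟦lawyer who returned under x5⟧ = {x8, x10, x11}.

{x8, x10, x11}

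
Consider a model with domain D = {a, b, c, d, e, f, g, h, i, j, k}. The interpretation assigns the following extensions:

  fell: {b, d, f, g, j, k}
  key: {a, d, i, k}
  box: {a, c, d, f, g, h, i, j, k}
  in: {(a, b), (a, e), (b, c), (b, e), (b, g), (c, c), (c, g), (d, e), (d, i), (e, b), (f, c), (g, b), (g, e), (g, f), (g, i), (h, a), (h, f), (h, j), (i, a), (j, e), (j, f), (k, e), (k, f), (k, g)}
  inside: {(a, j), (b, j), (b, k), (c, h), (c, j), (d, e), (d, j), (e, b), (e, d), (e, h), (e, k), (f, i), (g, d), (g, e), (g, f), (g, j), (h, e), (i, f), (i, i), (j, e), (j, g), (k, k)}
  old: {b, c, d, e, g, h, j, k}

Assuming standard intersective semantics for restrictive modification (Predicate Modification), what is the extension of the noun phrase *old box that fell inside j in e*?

{d, g}

⟦that fell⟧ = ⟦fell⟧ = {b, d, f, g, j, k}
⟦inside j⟧ = {x : ⟨x, j⟩ ∈ ⟦inside⟧} = {a, b, c, d, g}
⟦in e⟧ = {x : ⟨x, e⟩ ∈ ⟦in⟧} = {a, b, d, g, j, k}
⟦box⟧ = {a, c, d, f, g, h, i, j, k}
… ∩ ⟦that fell⟧ = {a, c, d, f, g, h, i, j, k} ∩ {b, d, f, g, j, k} = {d, f, g, j, k}
… ∩ ⟦inside j⟧ = {d, f, g, j, k} ∩ {a, b, c, d, g} = {d, g}
… ∩ ⟦in e⟧ = {d, g} ∩ {a, b, d, g, j, k} = {d, g}
… ∩ ⟦old⟧ = {d, g} ∩ {b, c, d, e, g, h, j, k} = {d, g}
So ⟦old box that fell inside j in e⟧ = {d, g}.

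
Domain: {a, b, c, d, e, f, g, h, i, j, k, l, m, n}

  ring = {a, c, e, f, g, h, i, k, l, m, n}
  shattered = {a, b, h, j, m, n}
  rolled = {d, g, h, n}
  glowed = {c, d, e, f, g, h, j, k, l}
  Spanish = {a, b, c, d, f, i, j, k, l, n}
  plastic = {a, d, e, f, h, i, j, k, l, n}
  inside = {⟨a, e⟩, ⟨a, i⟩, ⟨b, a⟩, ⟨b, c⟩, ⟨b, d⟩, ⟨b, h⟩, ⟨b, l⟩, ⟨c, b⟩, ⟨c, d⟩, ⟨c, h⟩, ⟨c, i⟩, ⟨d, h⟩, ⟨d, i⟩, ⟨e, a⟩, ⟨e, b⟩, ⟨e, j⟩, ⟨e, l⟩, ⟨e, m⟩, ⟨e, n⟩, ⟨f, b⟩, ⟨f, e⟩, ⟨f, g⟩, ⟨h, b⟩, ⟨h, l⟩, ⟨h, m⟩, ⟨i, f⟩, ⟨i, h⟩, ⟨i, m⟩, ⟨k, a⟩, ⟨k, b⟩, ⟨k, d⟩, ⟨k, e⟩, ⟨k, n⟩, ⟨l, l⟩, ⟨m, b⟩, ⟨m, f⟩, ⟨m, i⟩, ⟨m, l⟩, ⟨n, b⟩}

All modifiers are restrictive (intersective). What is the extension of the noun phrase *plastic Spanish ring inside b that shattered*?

⟦inside b⟧ = {x : ⟨x, b⟩ ∈ ⟦inside⟧} = {c, e, f, h, k, m, n}
⟦that shattered⟧ = ⟦shattered⟧ = {a, b, h, j, m, n}
⟦ring⟧ = {a, c, e, f, g, h, i, k, l, m, n}
… ∩ ⟦inside b⟧ = {a, c, e, f, g, h, i, k, l, m, n} ∩ {c, e, f, h, k, m, n} = {c, e, f, h, k, m, n}
… ∩ ⟦that shattered⟧ = {c, e, f, h, k, m, n} ∩ {a, b, h, j, m, n} = {h, m, n}
… ∩ ⟦plastic⟧ = {h, m, n} ∩ {a, d, e, f, h, i, j, k, l, n} = {h, n}
… ∩ ⟦Spanish⟧ = {h, n} ∩ {a, b, c, d, f, i, j, k, l, n} = {n}
So ⟦plastic Spanish ring inside b that shattered⟧ = {n}.

{n}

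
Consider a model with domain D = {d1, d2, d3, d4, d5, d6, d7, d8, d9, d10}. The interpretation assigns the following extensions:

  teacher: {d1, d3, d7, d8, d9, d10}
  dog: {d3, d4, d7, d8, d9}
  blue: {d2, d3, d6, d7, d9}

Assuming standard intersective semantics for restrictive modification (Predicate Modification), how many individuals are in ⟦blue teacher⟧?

3

⟦teacher⟧ = {d1, d3, d7, d8, d9, d10}
… ∩ ⟦blue⟧ = {d1, d3, d7, d8, d9, d10} ∩ {d2, d3, d6, d7, d9} = {d3, d7, d9}
⟦blue teacher⟧ = {d3, d7, d9}, so the cardinality is 3.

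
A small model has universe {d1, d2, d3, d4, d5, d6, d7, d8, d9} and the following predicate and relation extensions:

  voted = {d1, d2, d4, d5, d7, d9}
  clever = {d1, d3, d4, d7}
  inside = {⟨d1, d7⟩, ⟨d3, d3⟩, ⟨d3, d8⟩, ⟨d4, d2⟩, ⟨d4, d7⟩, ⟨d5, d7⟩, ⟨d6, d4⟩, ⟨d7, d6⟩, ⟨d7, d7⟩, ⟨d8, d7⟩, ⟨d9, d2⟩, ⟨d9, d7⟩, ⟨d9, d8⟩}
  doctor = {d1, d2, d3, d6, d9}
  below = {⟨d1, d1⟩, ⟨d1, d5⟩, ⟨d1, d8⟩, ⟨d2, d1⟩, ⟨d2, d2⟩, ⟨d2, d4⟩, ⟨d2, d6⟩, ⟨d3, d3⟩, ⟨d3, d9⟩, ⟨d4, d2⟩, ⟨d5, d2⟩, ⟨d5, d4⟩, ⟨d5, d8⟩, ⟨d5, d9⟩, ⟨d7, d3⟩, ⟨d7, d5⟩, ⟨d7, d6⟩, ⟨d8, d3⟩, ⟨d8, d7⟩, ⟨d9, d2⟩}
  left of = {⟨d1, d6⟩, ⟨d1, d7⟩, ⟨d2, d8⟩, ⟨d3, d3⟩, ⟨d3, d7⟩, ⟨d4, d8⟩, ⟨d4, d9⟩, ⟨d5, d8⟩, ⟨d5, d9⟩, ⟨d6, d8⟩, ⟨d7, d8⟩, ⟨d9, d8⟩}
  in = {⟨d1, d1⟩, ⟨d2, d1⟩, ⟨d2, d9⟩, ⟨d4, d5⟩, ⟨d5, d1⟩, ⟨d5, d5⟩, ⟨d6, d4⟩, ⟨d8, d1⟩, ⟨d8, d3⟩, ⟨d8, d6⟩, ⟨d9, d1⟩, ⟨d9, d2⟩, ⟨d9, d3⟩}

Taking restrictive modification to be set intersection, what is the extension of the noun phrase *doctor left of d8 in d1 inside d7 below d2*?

{d9}

⟦left of d8⟧ = {x : ⟨x, d8⟩ ∈ ⟦left of⟧} = {d2, d4, d5, d6, d7, d9}
⟦in d1⟧ = {x : ⟨x, d1⟩ ∈ ⟦in⟧} = {d1, d2, d5, d8, d9}
⟦inside d7⟧ = {x : ⟨x, d7⟩ ∈ ⟦inside⟧} = {d1, d4, d5, d7, d8, d9}
⟦below d2⟧ = {x : ⟨x, d2⟩ ∈ ⟦below⟧} = {d2, d4, d5, d9}
⟦doctor⟧ = {d1, d2, d3, d6, d9}
… ∩ ⟦left of d8⟧ = {d1, d2, d3, d6, d9} ∩ {d2, d4, d5, d6, d7, d9} = {d2, d6, d9}
… ∩ ⟦in d1⟧ = {d2, d6, d9} ∩ {d1, d2, d5, d8, d9} = {d2, d9}
… ∩ ⟦inside d7⟧ = {d2, d9} ∩ {d1, d4, d5, d7, d8, d9} = {d9}
… ∩ ⟦below d2⟧ = {d9} ∩ {d2, d4, d5, d9} = {d9}
So ⟦doctor left of d8 in d1 inside d7 below d2⟧ = {d9}.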